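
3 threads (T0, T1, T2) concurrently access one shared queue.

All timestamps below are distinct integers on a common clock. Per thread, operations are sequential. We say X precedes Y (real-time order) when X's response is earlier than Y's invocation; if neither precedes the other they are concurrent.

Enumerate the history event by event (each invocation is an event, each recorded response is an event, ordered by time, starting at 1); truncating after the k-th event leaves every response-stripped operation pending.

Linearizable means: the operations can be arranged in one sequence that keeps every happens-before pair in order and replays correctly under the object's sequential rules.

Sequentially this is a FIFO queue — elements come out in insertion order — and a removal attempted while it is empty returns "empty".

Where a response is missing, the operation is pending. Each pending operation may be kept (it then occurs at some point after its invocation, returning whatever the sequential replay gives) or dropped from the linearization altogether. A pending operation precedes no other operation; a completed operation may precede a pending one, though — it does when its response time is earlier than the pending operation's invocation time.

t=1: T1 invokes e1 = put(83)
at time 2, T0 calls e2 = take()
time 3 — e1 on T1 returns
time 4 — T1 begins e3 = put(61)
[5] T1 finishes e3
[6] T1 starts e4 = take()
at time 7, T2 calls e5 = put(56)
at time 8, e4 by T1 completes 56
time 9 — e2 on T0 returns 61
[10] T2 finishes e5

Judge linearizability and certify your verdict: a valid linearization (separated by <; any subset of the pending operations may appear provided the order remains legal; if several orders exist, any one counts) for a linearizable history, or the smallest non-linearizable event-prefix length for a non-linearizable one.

not linearizable — minimal violating prefix: 8 events

events 1..7 are fine; event 8 — the response of e4 at time 8 — makes the prefix non-linearizable
exhaustive check: the 3 completed queue ops admit one real-time order; illegal
include/drop combinations of the 2 pending operations (e2, e5) were all tried; none helps
take e1, e3, e4 (pending dropped): step 3 already fails, because e4 take() → 56 cannot occur there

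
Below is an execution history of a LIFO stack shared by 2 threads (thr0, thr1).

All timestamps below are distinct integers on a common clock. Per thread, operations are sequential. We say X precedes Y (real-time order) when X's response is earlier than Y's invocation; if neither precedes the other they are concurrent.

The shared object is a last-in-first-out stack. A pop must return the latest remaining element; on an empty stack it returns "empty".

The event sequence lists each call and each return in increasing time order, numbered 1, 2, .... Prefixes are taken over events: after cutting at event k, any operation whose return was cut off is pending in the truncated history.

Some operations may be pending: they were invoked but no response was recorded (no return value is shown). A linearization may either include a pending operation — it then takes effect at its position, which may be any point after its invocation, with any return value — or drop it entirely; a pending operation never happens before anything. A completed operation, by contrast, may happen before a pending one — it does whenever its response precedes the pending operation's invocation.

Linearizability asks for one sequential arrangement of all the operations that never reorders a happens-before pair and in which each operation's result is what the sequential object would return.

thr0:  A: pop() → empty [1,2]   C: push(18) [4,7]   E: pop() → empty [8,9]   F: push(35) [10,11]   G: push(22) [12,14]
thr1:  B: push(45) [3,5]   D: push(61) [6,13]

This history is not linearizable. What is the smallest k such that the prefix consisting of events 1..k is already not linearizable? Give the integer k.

9

events 1..8 are linearizable, e.g. via A, B, C:
after step 1 (A pop() → empty): stack <>
after step 2 (B push(45)): stack <45>
after step 3 (C push(18)): stack <45,18>
adding event 9 (E responds at 9) leaves no legal real-time order
completion choices over the 1 pending operation (D) were checked; none helps
one such order, A, B, C, E (pending dropped), breaks at step 4 where E pop() → empty is illegal
one such order, A, C, B, E (pending dropped), breaks at step 4 where E pop() → empty is illegal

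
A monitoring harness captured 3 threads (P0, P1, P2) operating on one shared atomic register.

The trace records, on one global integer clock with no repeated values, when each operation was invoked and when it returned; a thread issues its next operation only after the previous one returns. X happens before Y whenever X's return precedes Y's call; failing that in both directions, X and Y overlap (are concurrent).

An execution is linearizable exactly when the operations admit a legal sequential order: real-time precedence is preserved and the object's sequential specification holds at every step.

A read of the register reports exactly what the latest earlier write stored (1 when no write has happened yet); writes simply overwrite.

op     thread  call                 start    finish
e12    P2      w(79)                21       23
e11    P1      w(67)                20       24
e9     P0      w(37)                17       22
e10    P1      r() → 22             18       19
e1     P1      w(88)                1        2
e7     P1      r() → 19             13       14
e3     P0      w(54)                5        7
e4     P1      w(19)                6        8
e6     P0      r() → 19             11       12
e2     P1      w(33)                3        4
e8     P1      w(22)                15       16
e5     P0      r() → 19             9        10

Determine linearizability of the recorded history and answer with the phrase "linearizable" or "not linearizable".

a witness: e1, e2, e3, e4, e5, e6, e7, e8, e10, e9, e11, e12
step 1: e1 w(88) — value 88
step 2: e2 w(33) — value 33
step 3: e3 w(54) — value 54
step 4: e4 w(19) — value 19
step 5: e5 r() → 19 — value 19
step 6: e6 r() → 19 — value 19
step 7: e7 r() → 19 — value 19
step 8: e8 w(22) — value 22
step 9: e10 r() → 22 — value 22
step 10: e9 w(37) — value 37
step 11: e11 w(67) — value 67
step 12: e12 w(79) — value 79

linearizable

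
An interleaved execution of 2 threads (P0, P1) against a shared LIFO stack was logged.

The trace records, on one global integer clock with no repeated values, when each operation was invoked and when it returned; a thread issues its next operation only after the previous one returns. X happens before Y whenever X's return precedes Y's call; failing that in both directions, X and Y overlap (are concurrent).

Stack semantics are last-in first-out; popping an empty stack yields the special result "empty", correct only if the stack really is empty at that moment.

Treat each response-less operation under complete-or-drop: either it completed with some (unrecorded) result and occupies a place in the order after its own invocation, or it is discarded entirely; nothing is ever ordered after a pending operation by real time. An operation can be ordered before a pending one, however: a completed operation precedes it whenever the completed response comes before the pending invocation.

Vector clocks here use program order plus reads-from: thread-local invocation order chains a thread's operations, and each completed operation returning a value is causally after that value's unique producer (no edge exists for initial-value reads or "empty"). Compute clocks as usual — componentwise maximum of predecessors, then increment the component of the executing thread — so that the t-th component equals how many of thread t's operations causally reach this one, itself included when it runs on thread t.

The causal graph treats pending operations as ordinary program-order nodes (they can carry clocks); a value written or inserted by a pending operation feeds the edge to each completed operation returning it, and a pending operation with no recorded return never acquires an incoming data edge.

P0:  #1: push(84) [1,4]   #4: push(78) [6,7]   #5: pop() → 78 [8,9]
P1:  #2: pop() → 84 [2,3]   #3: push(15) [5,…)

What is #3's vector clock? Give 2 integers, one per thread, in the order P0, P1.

no predecessors for #1 (invoked 1): P0 increments from zero → (1, 0)
#2, invoked 2, takes VC(#1)=(1, 0) under max, adds 1 for P1 → (1, 1)
#4, invoked 6, takes VC(#1)=(1, 0) under max, adds 1 for P0 → (2, 0)
#3, invoked 5, takes VC(#2)=(1, 1) under max, adds 1 for P1 → (1, 2)
#5, invoked 8, takes VC(#4)=(2, 0) under max, adds 1 for P0 → (3, 0)
target: VC(#3) = (1, 2)

(1, 2)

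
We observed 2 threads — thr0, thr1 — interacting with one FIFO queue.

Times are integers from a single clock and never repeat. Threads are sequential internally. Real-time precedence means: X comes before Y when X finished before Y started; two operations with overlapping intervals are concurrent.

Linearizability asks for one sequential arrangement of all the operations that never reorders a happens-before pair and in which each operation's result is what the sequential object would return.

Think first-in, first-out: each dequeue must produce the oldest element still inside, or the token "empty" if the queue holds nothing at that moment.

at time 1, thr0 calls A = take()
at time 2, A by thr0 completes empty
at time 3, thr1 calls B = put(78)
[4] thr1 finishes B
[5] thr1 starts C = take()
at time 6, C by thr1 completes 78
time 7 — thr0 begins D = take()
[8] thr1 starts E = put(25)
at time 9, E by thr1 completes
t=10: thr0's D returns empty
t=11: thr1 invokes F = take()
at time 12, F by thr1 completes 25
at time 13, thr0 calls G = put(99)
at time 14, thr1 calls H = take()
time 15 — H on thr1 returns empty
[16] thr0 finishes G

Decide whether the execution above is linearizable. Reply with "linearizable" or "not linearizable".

witness order: A, B, C, D, E, F, H, G
after step 1 (A take() → empty): queue <>
after step 2 (B put(78)): queue <78>
after step 3 (C take() → 78): queue <>
after step 4 (D take() → empty): queue <>
after step 5 (E put(25)): queue <25>
after step 6 (F take() → 25): queue <>
after step 7 (H take() → empty): queue <>
after step 8 (G put(99)): queue <99>

linearizable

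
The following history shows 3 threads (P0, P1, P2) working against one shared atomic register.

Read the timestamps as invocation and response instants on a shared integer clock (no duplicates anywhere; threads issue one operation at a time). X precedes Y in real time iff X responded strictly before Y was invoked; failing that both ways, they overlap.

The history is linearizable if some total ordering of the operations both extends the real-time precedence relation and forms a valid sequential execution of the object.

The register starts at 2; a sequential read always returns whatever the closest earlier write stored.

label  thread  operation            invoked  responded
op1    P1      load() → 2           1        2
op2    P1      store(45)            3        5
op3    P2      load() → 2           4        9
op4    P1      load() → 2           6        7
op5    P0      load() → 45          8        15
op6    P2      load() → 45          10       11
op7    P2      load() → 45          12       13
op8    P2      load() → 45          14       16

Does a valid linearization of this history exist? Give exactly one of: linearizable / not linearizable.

not linearizable

already the first 7 events (up to op4's response at time 7) admit no linearization; the first 6 still do
one real-time candidate order over the 3 completed operations — the atomic register replay rejects it
no completion choice of the 1 pending operation (op3) rescues it — every subset was tried
for example op1, op2, op4 (pending dropped) fails at step 3: op4 load() → 2 is not legal there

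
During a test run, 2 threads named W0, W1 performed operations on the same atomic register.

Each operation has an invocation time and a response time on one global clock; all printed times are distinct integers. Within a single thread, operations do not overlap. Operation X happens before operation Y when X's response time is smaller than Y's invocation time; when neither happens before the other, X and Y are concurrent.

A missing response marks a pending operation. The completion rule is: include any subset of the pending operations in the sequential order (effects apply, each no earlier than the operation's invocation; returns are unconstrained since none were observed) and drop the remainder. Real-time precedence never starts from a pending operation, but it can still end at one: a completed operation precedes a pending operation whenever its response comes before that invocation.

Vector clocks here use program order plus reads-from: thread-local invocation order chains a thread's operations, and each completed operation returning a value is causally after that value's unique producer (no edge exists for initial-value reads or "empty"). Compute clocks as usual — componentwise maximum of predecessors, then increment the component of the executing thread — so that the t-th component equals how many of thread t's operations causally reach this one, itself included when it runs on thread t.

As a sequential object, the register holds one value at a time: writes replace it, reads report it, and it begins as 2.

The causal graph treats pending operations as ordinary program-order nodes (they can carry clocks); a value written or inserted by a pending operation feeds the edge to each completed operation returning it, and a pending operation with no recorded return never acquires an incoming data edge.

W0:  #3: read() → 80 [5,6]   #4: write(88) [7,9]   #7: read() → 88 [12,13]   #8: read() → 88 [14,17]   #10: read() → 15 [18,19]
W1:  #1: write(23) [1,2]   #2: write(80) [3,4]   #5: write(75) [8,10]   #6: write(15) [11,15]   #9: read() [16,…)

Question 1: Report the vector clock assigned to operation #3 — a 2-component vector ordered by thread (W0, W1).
#1 (invocation 1): nothing precedes it; W1's component alone gives (0, 1)
#2, invoked 3, takes VC(#1)=(0, 1) under max, adds 1 for W1 → (0, 2)
#5, invoked 8, takes VC(#2)=(0, 2) under max, adds 1 for W1 → (0, 3)
#3, invoked 5, takes VC(#2)=(0, 2) under max, adds 1 for W0 → (1, 2)
#6, invoked 11, takes VC(#5)=(0, 3) under max, adds 1 for W1 → (0, 4)
#4, invoked 7, takes VC(#3)=(1, 2) under max, adds 1 for W0 → (2, 2)
#9, invoked 16, takes VC(#6)=(0, 4) under max, adds 1 for W1 → (0, 5)
#7, invoked 12, takes VC(#4)=(2, 2) under max, adds 1 for W0 → (3, 2)
#8, invoked 14, takes VC(#4)=(2, 2), VC(#7)=(3, 2) under max, adds 1 for W0 → (4, 2)
#10, invoked 18, takes VC(#6)=(0, 4), VC(#8)=(4, 2) under max, adds 1 for W0 → (5, 4)
target: VC(#3) = (1, 2)

(1, 2)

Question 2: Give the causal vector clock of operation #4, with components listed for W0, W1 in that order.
VC(#1, invoked at 1): no causal predecessors; +1 on W1 → (0, 1)
VC(#2, invoked at 3): max of VC(#1)=(0, 1), then +1 on thread W1 → (0, 2)
VC(#5, invoked at 8): max of VC(#2)=(0, 2), then +1 on thread W1 → (0, 3)
VC(#3, invoked at 5): max of VC(#2)=(0, 2), then +1 on thread W0 → (1, 2)
VC(#6, invoked at 11): max of VC(#5)=(0, 3), then +1 on thread W1 → (0, 4)
VC(#4, invoked at 7): max of VC(#3)=(1, 2), then +1 on thread W0 → (2, 2)
VC(#9, invoked at 16): max of VC(#6)=(0, 4), then +1 on thread W1 → (0, 5)
VC(#7, invoked at 12): max of VC(#4)=(2, 2), then +1 on thread W0 → (3, 2)
VC(#8, invoked at 14): max of VC(#4)=(2, 2), VC(#7)=(3, 2), then +1 on thread W0 → (4, 2)
VC(#10, invoked at 18): max of VC(#6)=(0, 4), VC(#8)=(4, 2), then +1 on thread W0 → (5, 4)
target: VC(#4) = (2, 2)

(2, 2)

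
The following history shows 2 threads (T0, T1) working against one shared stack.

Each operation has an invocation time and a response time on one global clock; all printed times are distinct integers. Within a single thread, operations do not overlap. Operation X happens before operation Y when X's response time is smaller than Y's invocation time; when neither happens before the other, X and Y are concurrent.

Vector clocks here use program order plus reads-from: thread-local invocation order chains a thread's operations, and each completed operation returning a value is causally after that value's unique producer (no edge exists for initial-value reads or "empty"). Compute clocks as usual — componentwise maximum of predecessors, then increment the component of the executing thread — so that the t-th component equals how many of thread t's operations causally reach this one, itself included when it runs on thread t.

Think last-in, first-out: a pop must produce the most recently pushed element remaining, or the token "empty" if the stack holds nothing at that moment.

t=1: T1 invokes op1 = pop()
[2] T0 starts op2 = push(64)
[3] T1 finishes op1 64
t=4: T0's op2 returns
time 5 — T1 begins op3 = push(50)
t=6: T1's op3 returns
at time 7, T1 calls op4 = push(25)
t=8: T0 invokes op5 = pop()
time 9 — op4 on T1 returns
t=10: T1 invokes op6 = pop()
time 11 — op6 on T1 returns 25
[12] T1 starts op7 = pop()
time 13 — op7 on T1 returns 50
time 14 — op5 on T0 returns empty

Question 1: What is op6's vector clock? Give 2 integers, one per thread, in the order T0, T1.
Answer: (1, 4)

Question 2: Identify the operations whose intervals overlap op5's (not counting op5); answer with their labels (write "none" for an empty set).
Answer: op4, op6, op7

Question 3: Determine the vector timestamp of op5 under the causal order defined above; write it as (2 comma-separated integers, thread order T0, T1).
Answer: (2, 0)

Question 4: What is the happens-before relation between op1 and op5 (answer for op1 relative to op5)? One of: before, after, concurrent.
Answer: before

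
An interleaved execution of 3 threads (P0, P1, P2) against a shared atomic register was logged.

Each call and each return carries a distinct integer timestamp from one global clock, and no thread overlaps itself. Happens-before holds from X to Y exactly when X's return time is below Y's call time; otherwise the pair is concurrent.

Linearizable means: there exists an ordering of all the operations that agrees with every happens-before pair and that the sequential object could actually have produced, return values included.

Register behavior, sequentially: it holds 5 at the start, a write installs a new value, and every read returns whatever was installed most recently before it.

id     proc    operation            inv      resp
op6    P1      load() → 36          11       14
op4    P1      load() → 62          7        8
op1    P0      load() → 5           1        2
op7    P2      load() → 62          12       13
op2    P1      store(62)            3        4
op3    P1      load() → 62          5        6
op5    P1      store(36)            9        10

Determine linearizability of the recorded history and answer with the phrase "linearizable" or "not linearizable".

not linearizable

the violation lands at event 13, op7's response at time 13: events 1..12 linearize, events 1..13 do not
the completed operations (6 total) allow one real-time order; the atomic register replay rejects it
every completion of the 1 pending operation (op6) was checked; none linearizes
for example op1, op2, op3, op4, op5, op7 (pending dropped) fails at step 6: op7 load() → 62 is not legal there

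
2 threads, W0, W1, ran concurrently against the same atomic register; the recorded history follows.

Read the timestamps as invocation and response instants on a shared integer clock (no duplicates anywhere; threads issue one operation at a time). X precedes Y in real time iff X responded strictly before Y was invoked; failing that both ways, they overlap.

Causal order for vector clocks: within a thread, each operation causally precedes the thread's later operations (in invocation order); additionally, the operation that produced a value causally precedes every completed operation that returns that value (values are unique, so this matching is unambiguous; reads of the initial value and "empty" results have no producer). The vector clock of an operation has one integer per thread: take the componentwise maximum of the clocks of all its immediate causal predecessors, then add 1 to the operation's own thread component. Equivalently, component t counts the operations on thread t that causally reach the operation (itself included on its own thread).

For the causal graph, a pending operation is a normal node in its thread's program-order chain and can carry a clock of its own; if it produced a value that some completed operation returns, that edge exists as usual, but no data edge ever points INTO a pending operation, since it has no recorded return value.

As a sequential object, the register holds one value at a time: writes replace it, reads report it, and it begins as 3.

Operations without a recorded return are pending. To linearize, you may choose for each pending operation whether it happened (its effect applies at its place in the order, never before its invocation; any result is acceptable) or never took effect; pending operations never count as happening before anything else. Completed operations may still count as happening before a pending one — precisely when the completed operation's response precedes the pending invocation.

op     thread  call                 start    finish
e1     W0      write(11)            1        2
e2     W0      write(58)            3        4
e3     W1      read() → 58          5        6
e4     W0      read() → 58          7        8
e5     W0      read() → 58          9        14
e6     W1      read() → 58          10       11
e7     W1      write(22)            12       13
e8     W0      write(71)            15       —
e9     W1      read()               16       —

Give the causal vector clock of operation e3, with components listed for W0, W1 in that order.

(2, 1)

root op e1, invoked 1: fresh clock plus W0's own tick → (1, 0)
VC(e2, invoked at 3): max of VC(e1)=(1, 0), then +1 on thread W0 → (2, 0)
VC(e3, invoked at 5): max of VC(e2)=(2, 0), then +1 on thread W1 → (2, 1)
VC(e4, invoked at 7): max of VC(e2)=(2, 0), then +1 on thread W0 → (3, 0)
VC(e6, invoked at 10): max of VC(e2)=(2, 0), VC(e3)=(2, 1), then +1 on thread W1 → (2, 2)
VC(e5, invoked at 9): max of VC(e2)=(2, 0), VC(e4)=(3, 0), then +1 on thread W0 → (4, 0)
VC(e7, invoked at 12): max of VC(e6)=(2, 2), then +1 on thread W1 → (2, 3)
VC(e8, invoked at 15): max of VC(e5)=(4, 0), then +1 on thread W0 → (5, 0)
VC(e9, invoked at 16): max of VC(e7)=(2, 3), then +1 on thread W1 → (2, 4)
target: VC(e3) = (2, 1)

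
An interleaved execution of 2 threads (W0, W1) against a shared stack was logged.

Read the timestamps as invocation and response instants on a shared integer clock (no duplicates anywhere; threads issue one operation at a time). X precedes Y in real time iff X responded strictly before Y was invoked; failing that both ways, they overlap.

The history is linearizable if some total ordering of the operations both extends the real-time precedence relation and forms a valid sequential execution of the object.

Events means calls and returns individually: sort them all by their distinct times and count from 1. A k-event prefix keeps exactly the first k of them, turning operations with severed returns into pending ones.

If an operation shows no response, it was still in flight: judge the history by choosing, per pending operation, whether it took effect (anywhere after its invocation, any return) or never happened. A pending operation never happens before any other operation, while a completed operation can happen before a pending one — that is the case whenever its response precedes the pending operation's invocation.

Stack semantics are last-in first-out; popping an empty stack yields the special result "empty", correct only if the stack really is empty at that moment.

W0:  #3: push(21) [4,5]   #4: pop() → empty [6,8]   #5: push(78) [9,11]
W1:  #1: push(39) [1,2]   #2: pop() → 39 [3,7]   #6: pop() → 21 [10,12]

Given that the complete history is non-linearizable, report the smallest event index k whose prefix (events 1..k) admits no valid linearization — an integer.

a valid linearization of events 1..7 exists, for instance #1, #2, #3:
step 1: #1 push(39) — stack <39>
step 2: #2 pop() → 39 — stack <>
step 3: #3 push(21) — stack <21>
event 8 — #4's response, time 8 — after it, nothing linearizes
one such order, #1, #2, #3, #4, breaks at step 4 where #4 pop() → empty is illegal
one such order, #1, #3, #2, #4, breaks at step 3 where #2 pop() → 39 is illegal

8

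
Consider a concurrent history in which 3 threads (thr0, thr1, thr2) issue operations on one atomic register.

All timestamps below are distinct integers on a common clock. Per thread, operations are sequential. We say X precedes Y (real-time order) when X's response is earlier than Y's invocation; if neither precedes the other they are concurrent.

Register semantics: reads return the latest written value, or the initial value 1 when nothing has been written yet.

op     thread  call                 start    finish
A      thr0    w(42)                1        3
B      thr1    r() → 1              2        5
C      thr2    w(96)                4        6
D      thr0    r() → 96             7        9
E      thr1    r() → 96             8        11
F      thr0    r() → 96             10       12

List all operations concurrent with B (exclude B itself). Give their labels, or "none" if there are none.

B runs from 2 to 5; window-overlapping ops are concurrent
A [1,3]: concurrent
C [4,6]: concurrent
D [7,9]: after
E [8,11]: after
F [10,12]: after

A, C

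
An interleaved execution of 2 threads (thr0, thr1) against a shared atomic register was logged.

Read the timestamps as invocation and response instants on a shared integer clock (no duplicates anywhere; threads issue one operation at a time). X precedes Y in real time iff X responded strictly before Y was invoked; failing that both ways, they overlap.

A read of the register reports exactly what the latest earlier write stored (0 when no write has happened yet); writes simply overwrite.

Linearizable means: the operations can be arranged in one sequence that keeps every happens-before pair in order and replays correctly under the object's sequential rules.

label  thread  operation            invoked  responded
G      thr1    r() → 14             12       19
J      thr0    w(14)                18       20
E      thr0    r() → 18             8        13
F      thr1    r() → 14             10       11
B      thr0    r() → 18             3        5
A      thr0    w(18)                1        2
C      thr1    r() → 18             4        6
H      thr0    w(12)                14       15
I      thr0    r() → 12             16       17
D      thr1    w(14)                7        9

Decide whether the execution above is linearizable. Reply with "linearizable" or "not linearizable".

witness order: A, B, C, E, D, F, G, H, I, J
step 1: A w(18) — value 18
step 2: B r() → 18 — value 18
step 3: C r() → 18 — value 18
step 4: E r() → 18 — value 18
step 5: D w(14) — value 14
step 6: F r() → 14 — value 14
step 7: G r() → 14 — value 14
step 8: H w(12) — value 12
step 9: I r() → 12 — value 12
step 10: J w(14) — value 14

linearizable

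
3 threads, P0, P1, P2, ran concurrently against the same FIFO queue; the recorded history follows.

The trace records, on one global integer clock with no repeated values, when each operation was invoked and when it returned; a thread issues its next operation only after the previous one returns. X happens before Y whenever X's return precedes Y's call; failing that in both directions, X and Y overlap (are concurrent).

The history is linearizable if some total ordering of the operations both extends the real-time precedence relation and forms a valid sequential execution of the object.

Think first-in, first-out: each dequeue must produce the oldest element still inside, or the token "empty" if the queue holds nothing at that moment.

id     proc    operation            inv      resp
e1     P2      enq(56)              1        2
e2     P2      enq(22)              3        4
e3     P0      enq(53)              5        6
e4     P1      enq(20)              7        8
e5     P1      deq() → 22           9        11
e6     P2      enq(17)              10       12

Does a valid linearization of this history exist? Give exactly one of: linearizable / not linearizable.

not linearizable

cut after 10 events: linearizable; cut after 11 events (e5 responds, time 11): not linearizable
the sole real-time-consistent order of 5 completed operations fails the FIFO queue replay
including or dropping the 1 pending operation (e6) in any combination fails
e.g. e1, e2, e3, e4, e5 (pending dropped): illegal at step 5, since e5 deq() → 22 cannot apply there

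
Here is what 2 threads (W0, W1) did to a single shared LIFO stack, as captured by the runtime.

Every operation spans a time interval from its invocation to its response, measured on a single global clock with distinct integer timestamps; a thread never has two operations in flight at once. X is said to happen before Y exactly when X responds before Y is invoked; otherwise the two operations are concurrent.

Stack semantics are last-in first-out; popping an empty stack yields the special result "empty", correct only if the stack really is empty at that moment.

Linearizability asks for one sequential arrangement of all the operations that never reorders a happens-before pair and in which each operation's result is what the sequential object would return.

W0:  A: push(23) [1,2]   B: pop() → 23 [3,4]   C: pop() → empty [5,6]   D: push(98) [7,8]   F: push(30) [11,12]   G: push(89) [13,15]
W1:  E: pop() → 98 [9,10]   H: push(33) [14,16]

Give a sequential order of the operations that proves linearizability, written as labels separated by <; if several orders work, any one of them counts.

A < B < C < D < E < F < G < H

after step 1 (A push(23)): stack <23>
after step 2 (B pop() → 23): stack <>
after step 3 (C pop() → empty): stack <>
after step 4 (D push(98)): stack <98>
after step 5 (E pop() → 98): stack <>
after step 6 (F push(30)): stack <30>
after step 7 (G push(89)): stack <30,89>
after step 8 (H push(33)): stack <30,89,33>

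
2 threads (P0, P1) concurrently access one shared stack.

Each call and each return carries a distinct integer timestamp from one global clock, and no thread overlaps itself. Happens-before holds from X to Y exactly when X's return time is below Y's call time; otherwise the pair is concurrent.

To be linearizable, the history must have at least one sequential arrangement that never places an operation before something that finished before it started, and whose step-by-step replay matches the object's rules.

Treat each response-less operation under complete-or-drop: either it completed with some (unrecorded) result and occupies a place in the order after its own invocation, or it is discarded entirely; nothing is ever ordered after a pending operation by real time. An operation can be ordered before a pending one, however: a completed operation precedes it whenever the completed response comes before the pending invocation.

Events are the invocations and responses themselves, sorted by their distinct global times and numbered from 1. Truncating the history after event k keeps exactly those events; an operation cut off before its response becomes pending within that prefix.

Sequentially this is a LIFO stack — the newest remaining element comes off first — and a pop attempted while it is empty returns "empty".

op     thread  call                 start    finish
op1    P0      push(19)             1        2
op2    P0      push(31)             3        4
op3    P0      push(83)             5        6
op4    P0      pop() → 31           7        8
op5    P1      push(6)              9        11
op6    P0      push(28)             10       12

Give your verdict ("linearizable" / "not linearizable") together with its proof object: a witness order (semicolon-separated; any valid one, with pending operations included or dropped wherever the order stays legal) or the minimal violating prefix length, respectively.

not linearizable — minimal violating prefix: 8 events

cut after 7 events: linearizable; cut after 8 events (op4 responds, time 8): not linearizable
exactly one order of the 4 completed ops respects real time; the stack replay fails
sample order op1, op2, op3, op4 stalls at step 4 — op4 pop() → 31 has no legal effect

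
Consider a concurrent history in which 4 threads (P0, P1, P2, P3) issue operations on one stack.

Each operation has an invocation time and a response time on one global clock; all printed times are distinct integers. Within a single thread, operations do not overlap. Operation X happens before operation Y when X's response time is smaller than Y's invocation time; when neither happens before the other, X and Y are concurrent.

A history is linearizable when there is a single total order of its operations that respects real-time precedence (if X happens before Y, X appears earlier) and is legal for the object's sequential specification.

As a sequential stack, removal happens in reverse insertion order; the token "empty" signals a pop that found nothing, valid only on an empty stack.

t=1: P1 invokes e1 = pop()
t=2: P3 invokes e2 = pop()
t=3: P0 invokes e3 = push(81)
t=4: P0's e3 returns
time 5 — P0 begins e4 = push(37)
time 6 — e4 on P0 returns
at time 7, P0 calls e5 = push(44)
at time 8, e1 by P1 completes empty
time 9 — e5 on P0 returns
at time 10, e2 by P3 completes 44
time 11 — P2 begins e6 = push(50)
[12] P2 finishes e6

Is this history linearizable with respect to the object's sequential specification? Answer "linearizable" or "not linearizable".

one valid linearization: e1, e3, e4, e5, e2, e6
after step 1 (e1 pop() → empty): stack <>
after step 2 (e3 push(81)): stack <81>
after step 3 (e4 push(37)): stack <81,37>
after step 4 (e5 push(44)): stack <81,37,44>
after step 5 (e2 pop() → 44): stack <81,37>
after step 6 (e6 push(50)): stack <81,37,50>

linearizable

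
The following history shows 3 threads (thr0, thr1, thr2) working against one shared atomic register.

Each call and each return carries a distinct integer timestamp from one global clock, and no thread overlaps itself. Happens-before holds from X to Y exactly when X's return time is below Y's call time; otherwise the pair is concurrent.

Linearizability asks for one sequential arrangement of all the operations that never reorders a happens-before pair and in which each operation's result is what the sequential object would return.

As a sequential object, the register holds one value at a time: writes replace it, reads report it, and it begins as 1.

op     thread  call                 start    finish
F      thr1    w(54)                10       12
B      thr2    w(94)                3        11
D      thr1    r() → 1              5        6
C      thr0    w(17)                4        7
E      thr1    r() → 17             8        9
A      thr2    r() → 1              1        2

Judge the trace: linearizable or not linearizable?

linearizable

one valid linearization: A, D, B, C, E, F
after step 1 (A r() → 1): value 1
after step 2 (D r() → 1): value 1
after step 3 (B w(94)): value 94
after step 4 (C w(17)): value 17
after step 5 (E r() → 17): value 17
after step 6 (F w(54)): value 54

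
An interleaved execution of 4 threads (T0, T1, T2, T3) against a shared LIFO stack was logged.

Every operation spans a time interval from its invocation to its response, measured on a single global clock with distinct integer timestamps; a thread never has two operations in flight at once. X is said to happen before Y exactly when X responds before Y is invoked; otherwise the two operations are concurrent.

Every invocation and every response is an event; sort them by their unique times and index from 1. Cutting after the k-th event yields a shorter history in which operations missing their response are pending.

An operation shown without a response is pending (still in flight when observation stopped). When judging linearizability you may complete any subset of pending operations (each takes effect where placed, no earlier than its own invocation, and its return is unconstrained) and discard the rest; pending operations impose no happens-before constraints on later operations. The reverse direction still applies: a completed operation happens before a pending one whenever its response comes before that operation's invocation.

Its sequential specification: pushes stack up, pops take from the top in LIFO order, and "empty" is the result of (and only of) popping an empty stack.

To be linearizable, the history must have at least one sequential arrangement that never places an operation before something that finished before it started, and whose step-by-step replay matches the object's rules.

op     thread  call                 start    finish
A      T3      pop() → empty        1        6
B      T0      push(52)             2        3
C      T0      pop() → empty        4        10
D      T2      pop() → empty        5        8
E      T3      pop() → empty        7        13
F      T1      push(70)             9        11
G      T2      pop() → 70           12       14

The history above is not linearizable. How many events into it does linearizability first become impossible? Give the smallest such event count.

events 1..12 are linearizable, e.g. via A, B, E, C, D, F:
1. A pop() → empty, leaving stack <>
2. B push(52), leaving stack <52>
3. E pop() (pending, included), leaving stack <>
4. C pop() → empty, leaving stack <>
5. D pop() → empty, leaving stack <>
6. F push(70), leaving stack <70>
adding event 13 (E responds at 13) leaves no legal real-time order
including or dropping the 1 pending operation (G) in any combination fails
for example A, B, C, D, E, F (pending dropped) fails at step 3: C pop() → empty is not legal there
for example A, B, C, D, F, E (pending dropped) fails at step 3: C pop() → empty is not legal there

13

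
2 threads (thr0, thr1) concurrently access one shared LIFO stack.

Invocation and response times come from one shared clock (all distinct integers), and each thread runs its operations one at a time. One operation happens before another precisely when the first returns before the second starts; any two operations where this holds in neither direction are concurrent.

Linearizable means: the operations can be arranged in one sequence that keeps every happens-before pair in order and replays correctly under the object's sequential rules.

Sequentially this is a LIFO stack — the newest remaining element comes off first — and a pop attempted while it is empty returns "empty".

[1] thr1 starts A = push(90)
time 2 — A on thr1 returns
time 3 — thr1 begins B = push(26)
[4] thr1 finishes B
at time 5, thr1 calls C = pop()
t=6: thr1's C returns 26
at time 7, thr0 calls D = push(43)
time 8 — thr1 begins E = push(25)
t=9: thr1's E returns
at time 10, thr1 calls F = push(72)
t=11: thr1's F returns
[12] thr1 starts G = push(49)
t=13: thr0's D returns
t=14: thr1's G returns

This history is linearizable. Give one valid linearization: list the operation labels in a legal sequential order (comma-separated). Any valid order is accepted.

step 1: A push(90) — stack <90>
step 2: B push(26) — stack <90,26>
step 3: C pop() → 26 — stack <90>
step 4: D push(43) — stack <90,43>
step 5: E push(25) — stack <90,43,25>
step 6: F push(72) — stack <90,43,25,72>
step 7: G push(49) — stack <90,43,25,72,49>

A, B, C, D, E, F, G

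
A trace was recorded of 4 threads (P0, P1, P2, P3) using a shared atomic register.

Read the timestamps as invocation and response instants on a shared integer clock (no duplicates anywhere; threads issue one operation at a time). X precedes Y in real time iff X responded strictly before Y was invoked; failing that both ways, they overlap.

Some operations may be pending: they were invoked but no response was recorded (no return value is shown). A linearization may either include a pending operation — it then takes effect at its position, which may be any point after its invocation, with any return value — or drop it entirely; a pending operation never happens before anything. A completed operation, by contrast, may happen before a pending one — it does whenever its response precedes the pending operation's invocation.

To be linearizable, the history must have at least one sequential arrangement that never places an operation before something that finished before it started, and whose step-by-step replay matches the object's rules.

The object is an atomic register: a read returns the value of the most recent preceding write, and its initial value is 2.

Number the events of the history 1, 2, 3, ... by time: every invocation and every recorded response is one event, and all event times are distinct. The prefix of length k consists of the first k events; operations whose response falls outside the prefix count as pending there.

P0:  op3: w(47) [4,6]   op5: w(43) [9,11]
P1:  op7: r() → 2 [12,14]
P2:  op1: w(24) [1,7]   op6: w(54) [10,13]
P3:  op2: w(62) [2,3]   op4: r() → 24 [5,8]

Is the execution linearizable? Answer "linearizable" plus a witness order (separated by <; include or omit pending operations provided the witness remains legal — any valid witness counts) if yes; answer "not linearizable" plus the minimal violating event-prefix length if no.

cut after 13 events: linearizable; cut after 14 events (op7 responds, time 14): not linearizable
checked exhaustively: 24 real-time-consistent orders of 7 completed operations, zero legal atomic register replays
e.g. op1, op2, op3, op4, op5, op6, op7: illegal at step 4, since op4 r() → 24 cannot apply there
e.g. op1, op2, op3, op4, op5, op7, op6: illegal at step 4, since op4 r() → 24 cannot apply there

not linearizable — minimal violating prefix: 14 events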